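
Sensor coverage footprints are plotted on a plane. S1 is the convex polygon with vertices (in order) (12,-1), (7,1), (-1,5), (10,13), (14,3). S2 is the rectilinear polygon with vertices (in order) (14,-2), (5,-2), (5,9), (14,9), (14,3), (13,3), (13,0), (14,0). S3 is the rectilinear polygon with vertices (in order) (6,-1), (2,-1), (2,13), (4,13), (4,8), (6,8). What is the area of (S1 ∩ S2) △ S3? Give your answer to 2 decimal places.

|S1 ∩ S2| = 67.8.
|(S1 ∩ S2) ∩ S3| = 6.25.
|(S1 ∩ S2) △ S3| = 67.8 + 46 − 12.5 = 101.30.

101.30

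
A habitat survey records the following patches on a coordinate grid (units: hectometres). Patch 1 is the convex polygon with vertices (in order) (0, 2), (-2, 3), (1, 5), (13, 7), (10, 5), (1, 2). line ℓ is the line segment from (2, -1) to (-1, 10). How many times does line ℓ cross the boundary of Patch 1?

The segment meets the boundary at (0.462,4.641), (1.167,2.056).

2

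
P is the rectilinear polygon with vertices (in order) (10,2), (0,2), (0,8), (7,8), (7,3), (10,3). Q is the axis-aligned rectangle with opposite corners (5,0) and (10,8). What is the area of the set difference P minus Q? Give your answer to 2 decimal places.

|P| = 45, |P∩Q| = 15.
|P ∖ Q| = |P| − |P∩Q| = 45 − 15 = 30.00.

30.00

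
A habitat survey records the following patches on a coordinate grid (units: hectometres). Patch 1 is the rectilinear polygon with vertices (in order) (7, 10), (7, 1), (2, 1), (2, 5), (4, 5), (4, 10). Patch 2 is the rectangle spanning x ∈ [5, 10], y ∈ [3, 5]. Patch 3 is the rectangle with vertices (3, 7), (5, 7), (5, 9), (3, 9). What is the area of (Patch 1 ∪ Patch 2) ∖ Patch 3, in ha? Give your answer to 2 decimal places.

39.00

|Patch 1 ∪ Patch 2| = 41.
|(Patch 1 ∪ Patch 2) ∩ Patch 3| = 2.
|(Patch 1 ∪ Patch 2) ∖ Patch 3| = 41 − 2 = 39.00.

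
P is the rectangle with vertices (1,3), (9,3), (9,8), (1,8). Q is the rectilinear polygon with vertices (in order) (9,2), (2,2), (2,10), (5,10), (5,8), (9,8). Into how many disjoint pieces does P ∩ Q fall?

1

P ∩ Q is a single connected region.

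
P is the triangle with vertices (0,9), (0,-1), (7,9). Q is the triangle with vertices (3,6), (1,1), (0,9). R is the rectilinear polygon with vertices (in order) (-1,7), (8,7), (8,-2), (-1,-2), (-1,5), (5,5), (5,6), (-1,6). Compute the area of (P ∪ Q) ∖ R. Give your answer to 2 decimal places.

|P ∪ Q| = 35.
|(P ∪ Q) ∩ R| = 17.85.
|(P ∪ Q) ∖ R| = 35 − 17.85 = 17.15.

17.15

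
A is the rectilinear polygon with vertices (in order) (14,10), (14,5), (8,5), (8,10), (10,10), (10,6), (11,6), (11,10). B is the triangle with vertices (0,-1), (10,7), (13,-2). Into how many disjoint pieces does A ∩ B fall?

A ∩ B is a single connected region.

1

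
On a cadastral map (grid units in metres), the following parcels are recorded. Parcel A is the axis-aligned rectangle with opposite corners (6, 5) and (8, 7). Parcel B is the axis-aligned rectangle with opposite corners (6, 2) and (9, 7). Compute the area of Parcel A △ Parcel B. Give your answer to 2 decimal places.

11.00

|Parcel A∩Parcel B|: x∈[6,8], y∈[5,7] → 2·2 = 4.
|Parcel A △ Parcel B| = |Parcel A| + |Parcel B| − 2·|Parcel A∩Parcel B| = 4 + 15 − 8 = 11.00.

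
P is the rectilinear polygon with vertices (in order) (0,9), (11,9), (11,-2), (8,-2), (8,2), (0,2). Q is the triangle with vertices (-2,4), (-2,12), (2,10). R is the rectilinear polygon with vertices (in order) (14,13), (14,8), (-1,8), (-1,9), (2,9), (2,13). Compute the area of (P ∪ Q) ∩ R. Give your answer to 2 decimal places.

|P ∪ Q| = 103.6667.
|(P ∪ Q) ∩ R| = 12.00.

12.00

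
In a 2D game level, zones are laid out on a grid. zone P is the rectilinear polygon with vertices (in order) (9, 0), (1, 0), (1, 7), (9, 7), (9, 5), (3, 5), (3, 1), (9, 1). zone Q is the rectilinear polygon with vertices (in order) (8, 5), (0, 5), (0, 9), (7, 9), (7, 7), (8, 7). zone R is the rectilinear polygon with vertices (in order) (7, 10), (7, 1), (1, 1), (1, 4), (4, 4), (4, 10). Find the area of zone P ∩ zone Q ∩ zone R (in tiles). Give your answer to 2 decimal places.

The intersection is the polygon with vertices (7,7), (7,5), (4,5), (4,7).
By the shoelace formula its area is 6.00.

6.00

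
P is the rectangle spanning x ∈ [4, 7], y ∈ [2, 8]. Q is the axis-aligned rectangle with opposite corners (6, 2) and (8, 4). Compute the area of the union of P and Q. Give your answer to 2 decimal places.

By inclusion–exclusion:
Individual areas: |P| = 18, |Q| = 4.
|P∩Q|: x∈[6,7], y∈[2,4] → 1·2 = 2.
|P ∪ Q| = 22 − 2 = 20.00.

20.00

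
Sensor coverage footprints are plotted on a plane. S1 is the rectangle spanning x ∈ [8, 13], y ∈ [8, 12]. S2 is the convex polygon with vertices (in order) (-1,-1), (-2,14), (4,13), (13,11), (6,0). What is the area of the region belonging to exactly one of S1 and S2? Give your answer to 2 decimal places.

|S1| = 20, |S2| = 147.5, |S1∩S2| = 14.8864.
|S1 △ S2| = |S1| + |S2| − 2·|S1∩S2| = 20 + 147.5 − 29.7727 = 137.73.

137.73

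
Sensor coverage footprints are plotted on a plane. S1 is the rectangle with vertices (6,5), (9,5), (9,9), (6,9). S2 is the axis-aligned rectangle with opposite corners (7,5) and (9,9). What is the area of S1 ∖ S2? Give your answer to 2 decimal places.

4.00

|S1∩S2|: x∈[7,9], y∈[5,9] → 2·4 = 8.
|S1| = 12.
|S1 ∖ S2| = |S1| − |S1∩S2| = 12 − 8 = 4.00.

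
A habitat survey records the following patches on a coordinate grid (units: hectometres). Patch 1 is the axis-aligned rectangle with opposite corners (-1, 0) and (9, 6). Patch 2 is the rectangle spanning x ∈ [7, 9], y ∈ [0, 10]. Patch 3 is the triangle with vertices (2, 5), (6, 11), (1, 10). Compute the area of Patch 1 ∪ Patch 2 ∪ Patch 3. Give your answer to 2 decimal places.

80.57

By inclusion–exclusion:
Individual areas: |Patch 1| = 60, |Patch 2| = 20, |Patch 3| = 13.
|Patch 1∩Patch 2|: x∈[7,9], y∈[0,6] → 2·6 = 12.
|Patch 1∩Patch 3| = 0.4333.
|Patch 2∩Patch 3| = 0.
|Patch 1∩Patch 2∩Patch 3| = 0.
|Patch 1 ∪ Patch 2 ∪ Patch 3| = 93 − 12.4333 + 0 = 80.57.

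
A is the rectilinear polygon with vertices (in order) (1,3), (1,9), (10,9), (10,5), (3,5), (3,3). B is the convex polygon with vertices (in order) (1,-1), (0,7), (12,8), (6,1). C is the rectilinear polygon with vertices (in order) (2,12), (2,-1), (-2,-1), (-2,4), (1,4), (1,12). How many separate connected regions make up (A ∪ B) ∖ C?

(A ∪ B) ∖ C splits into 2 disjoint pieces (area 60.2238, area 2.4792).

2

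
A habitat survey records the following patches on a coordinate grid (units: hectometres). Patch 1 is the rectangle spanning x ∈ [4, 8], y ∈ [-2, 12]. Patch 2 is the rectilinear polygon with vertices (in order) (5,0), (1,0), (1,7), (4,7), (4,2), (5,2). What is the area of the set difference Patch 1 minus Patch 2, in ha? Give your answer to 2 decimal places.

54.00

|Patch 1| = 56, |Patch 1∩Patch 2| = 2.
|Patch 1 ∖ Patch 2| = |Patch 1| − |Patch 1∩Patch 2| = 56 − 2 = 54.00.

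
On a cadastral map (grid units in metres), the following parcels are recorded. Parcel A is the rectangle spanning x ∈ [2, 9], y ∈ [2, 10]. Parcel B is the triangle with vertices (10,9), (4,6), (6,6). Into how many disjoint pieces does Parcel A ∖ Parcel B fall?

Parcel A ∖ Parcel B is a single connected region.

1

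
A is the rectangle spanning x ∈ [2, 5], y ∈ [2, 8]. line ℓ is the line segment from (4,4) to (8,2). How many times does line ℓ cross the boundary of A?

The segment meets the boundary at (5,3.5).

1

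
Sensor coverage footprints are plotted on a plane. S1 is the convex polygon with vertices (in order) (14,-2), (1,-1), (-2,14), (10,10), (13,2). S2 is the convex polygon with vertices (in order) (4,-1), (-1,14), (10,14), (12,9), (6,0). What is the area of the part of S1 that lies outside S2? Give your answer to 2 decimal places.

73.39

|S1| = 162, |S1∩S2| = 88.6075.
|S1 ∖ S2| = |S1| − |S1∩S2| = 162 − 88.6075 = 73.39.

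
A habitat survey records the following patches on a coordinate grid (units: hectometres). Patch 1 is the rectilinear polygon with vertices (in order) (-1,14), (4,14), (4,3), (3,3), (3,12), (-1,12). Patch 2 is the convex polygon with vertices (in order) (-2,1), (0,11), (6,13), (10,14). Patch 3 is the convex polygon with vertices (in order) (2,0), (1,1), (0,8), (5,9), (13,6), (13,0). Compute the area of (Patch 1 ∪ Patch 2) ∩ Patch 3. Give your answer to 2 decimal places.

15.70

The region (Patch 1 ∪ Patch 2) ∩ Patch 3 is the polygon with vertices (4,7.5), (4,3), (3,3), (3,6.417), (0.598,3.814), (0,8), (5,9), (5.286,8.893).
By the shoelace formula its area is 15.70.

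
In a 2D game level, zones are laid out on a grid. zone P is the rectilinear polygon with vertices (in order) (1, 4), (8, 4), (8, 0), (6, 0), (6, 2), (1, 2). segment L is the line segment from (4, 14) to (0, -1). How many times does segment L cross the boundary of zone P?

2

The segment meets the boundary at (1,2.75), (1.333,4).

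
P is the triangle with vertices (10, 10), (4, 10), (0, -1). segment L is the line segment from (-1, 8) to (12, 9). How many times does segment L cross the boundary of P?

2

The segment meets the boundary at (8.872,8.759), (3.396,8.338).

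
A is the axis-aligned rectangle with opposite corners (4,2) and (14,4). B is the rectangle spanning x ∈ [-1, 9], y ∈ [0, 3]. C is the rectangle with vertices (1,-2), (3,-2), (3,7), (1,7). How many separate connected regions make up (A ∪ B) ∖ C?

2

(A ∪ B) ∖ C splits into 2 disjoint pieces (area 33, area 6).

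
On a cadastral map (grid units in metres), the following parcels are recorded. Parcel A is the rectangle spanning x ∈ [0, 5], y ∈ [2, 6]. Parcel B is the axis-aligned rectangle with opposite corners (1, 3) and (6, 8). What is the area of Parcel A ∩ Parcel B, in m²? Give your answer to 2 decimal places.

12.00

|Parcel A∩Parcel B|: x∈[1,5], y∈[3,6] → 4·3 = 12.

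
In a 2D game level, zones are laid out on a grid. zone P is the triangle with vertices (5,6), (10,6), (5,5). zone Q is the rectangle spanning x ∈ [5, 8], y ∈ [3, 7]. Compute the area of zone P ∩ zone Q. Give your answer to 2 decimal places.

2.10

The intersection is the polygon with vertices (8,6), (8,5.6), (5,5), (5,6).
By the shoelace formula its area is 2.10.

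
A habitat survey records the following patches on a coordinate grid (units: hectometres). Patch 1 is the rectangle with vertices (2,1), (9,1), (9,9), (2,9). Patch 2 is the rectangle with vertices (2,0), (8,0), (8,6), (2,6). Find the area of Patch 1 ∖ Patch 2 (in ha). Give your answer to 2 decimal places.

26.00

|Patch 1∩Patch 2|: x∈[2,8], y∈[1,6] → 6·5 = 30.
|Patch 1| = 56.
|Patch 1 ∖ Patch 2| = |Patch 1| − |Patch 1∩Patch 2| = 56 − 30 = 26.00.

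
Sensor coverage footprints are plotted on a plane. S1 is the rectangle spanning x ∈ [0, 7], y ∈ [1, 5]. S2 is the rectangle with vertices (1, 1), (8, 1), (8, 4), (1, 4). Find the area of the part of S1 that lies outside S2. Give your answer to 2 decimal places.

|S1∩S2|: x∈[1,7], y∈[1,4] → 6·3 = 18.
|S1| = 28.
|S1 ∖ S2| = |S1| − |S1∩S2| = 28 − 18 = 10.00.

10.00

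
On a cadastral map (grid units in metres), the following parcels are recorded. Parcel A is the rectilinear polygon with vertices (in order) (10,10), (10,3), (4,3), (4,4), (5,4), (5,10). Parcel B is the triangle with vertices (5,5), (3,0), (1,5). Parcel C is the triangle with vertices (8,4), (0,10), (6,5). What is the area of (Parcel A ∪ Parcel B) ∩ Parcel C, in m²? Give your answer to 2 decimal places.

The region (Parcel A ∪ Parcel B) ∩ Parcel C is the polygon with vertices (5,6.25), (8,4), (6,5), (5,5.833).
By the shoelace formula its area is 0.96.

0.96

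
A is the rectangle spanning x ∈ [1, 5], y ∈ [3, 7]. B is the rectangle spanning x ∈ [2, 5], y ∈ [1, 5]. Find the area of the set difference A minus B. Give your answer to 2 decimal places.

|A∩B|: x∈[2,5], y∈[3,5] → 3·2 = 6.
|A| = 16.
|A ∖ B| = |A| − |A∩B| = 16 − 6 = 10.00.

10.00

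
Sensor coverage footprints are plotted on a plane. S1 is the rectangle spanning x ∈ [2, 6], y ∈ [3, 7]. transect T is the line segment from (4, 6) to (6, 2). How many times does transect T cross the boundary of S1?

The segment meets the boundary at (5.5,3).

1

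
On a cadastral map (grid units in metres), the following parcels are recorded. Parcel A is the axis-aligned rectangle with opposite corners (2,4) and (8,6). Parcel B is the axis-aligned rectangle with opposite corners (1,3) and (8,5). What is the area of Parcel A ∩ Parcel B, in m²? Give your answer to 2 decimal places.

|Parcel A∩Parcel B|: x∈[2,8], y∈[4,5] → 6·1 = 6.

6.00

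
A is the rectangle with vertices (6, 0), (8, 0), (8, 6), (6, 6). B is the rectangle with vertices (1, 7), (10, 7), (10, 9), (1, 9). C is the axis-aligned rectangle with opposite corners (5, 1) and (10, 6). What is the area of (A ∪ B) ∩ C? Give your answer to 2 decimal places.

10.00

The region (A ∪ B) ∩ C is the polygon with vertices (8,1), (6,1), (6,6), (8,6).
By the shoelace formula its area is 10.00.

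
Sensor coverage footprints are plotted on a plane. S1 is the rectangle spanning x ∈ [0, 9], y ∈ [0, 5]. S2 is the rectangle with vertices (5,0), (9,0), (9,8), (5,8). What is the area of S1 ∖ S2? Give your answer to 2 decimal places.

25.00

|S1∩S2|: x∈[5,9], y∈[0,5] → 4·5 = 20.
|S1| = 45.
|S1 ∖ S2| = |S1| − |S1∩S2| = 45 − 20 = 25.00.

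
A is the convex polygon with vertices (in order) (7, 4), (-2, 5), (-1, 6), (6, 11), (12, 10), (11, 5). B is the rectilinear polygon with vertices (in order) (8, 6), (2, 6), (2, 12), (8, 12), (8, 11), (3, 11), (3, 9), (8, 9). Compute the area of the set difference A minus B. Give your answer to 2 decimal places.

|A| = 62, |A∩B| = 17.4857.
|A ∖ B| = |A| − |A∩B| = 62 − 17.4857 = 44.51.

44.51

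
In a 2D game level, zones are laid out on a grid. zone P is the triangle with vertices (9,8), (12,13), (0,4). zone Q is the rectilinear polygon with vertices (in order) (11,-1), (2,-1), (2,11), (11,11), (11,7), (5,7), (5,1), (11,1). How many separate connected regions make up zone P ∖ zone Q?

zone P ∖ zone Q splits into 3 disjoint pieces (area 1.4667, area 0.6111, area 0.6806).

3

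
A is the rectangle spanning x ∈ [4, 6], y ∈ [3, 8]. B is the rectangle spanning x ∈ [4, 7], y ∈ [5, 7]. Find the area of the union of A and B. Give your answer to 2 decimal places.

By inclusion–exclusion:
Individual areas: |A| = 10, |B| = 6.
|A∩B|: x∈[4,6], y∈[5,7] → 2·2 = 4.
|A ∪ B| = 16 − 4 = 12.00.

12.00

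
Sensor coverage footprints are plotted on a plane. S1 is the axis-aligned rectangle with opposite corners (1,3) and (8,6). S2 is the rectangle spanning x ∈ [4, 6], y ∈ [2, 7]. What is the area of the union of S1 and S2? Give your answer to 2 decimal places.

25.00

By inclusion–exclusion:
Individual areas: |S1| = 21, |S2| = 10.
|S1∩S2|: x∈[4,6], y∈[3,6] → 2·3 = 6.
|S1 ∪ S2| = 31 − 6 = 25.00.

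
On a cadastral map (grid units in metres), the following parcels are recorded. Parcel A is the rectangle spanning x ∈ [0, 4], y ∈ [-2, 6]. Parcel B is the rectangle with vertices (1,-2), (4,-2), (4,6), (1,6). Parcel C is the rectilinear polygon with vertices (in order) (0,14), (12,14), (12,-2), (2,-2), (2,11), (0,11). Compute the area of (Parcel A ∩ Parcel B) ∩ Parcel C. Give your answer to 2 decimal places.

16.00

The region (Parcel A ∩ Parcel B) ∩ Parcel C is the polygon with vertices (2,-2), (2,6), (4,6), (4,-2).
By the shoelace formula its area is 16.00.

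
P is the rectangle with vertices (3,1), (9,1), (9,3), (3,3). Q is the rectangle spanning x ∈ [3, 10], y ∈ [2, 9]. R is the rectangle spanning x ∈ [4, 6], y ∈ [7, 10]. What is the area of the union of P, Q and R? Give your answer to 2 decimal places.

57.00

By inclusion–exclusion:
Individual areas: |P| = 12, |Q| = 49, |R| = 6.
|P∩Q|: x∈[3,9], y∈[2,3] → 6·1 = 6.
|P∩R| = 0 (no overlap).
|Q∩R|: x∈[4,6], y∈[7,9] → 2·2 = 4.
|P∩Q∩R| = 0.
|P ∪ Q ∪ R| = 67 − 10 + 0 = 57.00.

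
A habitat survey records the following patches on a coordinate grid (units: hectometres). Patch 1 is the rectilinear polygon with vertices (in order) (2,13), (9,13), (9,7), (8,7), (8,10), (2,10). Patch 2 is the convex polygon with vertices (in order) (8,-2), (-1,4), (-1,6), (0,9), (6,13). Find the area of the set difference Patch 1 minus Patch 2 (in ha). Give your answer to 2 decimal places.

16.73

|Patch 1| = 24, |Patch 1∩Patch 2| = 7.2667.
|Patch 1 ∖ Patch 2| = |Patch 1| − |Patch 1∩Patch 2| = 24 − 7.2667 = 16.73.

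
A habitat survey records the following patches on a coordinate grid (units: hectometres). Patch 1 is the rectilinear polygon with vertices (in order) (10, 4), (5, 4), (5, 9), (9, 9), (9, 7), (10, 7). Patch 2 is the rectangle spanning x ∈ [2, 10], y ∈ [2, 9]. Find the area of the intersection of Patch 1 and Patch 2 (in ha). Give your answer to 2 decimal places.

23.00

The intersection is the polygon with vertices (5,4), (5,9), (9,9), (9,7), (10,7), (10,4).
By the shoelace formula its area is 23.00.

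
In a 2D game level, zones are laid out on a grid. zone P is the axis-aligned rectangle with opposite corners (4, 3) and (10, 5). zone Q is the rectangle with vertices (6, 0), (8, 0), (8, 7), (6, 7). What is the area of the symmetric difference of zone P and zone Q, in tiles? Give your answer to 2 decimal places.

18.00

|zone P∩zone Q|: x∈[6,8], y∈[3,5] → 2·2 = 4.
|zone P △ zone Q| = |zone P| + |zone Q| − 2·|zone P∩zone Q| = 12 + 14 − 8 = 18.00.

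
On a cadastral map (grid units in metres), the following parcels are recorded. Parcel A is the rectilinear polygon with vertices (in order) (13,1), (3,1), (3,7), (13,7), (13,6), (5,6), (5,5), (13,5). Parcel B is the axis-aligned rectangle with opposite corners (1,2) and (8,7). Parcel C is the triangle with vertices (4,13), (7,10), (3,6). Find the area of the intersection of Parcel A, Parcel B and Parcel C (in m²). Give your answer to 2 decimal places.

The intersection is the polygon with vertices (4,7), (3,6), (3.143,7).
By the shoelace formula its area is 0.43.

0.43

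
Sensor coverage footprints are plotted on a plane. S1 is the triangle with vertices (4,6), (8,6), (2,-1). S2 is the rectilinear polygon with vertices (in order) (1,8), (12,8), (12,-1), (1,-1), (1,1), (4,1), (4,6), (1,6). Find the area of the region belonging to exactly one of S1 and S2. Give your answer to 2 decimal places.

|S1| = 14, |S2| = 84, |S1∩S2| = 10.4762.
|S1 △ S2| = |S1| + |S2| − 2·|S1∩S2| = 14 + 84 − 20.9524 = 77.05.

77.05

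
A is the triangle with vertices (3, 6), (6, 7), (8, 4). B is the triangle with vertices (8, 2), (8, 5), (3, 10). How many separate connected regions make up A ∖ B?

1

A ∖ B is a single connected region.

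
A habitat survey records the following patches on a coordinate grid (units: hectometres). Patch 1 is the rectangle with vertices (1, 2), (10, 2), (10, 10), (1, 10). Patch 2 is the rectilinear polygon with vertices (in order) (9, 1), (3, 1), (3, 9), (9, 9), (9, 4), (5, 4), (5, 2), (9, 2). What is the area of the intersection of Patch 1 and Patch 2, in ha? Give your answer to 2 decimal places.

34.00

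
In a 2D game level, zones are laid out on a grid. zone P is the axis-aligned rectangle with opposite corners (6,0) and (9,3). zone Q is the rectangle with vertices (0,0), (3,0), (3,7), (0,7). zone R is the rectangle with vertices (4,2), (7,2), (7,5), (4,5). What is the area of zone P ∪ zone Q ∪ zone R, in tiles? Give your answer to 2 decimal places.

By inclusion–exclusion:
Individual areas: |zone P| = 9, |zone Q| = 21, |zone R| = 9.
|zone P∩zone Q| = 0 (no overlap).
|zone P∩zone R|: x∈[6,7], y∈[2,3] → 1·1 = 1.
|zone Q∩zone R| = 0 (no overlap).
|zone P∩zone Q∩zone R| = 0.
|zone P ∪ zone Q ∪ zone R| = 39 − 1 + 0 = 38.00.

38.00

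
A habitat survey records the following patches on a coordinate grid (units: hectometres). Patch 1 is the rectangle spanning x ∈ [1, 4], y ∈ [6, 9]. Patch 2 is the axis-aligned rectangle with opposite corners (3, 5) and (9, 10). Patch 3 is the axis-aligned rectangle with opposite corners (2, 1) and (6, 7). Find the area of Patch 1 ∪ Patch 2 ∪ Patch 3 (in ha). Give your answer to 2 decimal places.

By inclusion–exclusion:
Individual areas: |Patch 1| = 9, |Patch 2| = 30, |Patch 3| = 24.
|Patch 1∩Patch 2|: x∈[3,4], y∈[6,9] → 1·3 = 3.
|Patch 1∩Patch 3|: x∈[2,4], y∈[6,7] → 2·1 = 2.
|Patch 2∩Patch 3|: x∈[3,6], y∈[5,7] → 3·2 = 6.
|Patch 1∩Patch 2∩Patch 3| = 1.
|Patch 1 ∪ Patch 2 ∪ Patch 3| = 63 − 11 + 1 = 53.00.

53.00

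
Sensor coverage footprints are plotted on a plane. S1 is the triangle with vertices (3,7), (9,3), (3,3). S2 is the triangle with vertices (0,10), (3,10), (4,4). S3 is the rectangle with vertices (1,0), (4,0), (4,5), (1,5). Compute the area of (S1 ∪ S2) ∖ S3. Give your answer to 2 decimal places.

17.59

|S1 ∪ S2| = 19.5938.
|(S1 ∪ S2) ∩ S3| = 2.
|(S1 ∪ S2) ∖ S3| = 19.5938 − 2 = 17.59.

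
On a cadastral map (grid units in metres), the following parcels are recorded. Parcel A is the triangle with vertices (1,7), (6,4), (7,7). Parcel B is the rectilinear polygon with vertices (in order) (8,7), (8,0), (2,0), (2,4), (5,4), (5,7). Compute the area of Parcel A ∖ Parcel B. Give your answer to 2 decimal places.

|Parcel A| = 9, |Parcel A∩Parcel B| = 4.2.
|Parcel A ∖ Parcel B| = |Parcel A| − |Parcel A∩Parcel B| = 9 − 4.2 = 4.80.

4.80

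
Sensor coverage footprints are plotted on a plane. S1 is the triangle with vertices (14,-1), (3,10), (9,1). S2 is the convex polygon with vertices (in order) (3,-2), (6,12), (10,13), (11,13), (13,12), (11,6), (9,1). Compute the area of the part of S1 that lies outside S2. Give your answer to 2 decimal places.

|S1| = 16.5, |S1∩S2| = 9.2555.
|S1 ∖ S2| = |S1| − |S1∩S2| = 16.5 − 9.2555 = 7.24.

7.24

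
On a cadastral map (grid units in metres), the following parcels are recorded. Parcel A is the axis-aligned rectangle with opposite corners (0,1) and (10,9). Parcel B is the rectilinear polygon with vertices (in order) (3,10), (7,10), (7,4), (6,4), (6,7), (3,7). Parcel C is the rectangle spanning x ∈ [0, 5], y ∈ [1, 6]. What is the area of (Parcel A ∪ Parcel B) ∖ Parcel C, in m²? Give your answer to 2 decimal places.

|Parcel A ∪ Parcel B| = 84.
|(Parcel A ∪ Parcel B) ∩ Parcel C| = 25.
|(Parcel A ∪ Parcel B) ∖ Parcel C| = 84 − 25 = 59.00.

59.00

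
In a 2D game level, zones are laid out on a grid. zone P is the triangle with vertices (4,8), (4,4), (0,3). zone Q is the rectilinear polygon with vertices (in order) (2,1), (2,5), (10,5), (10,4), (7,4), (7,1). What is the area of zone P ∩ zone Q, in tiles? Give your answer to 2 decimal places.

2.50

The intersection is the polygon with vertices (4,4), (2,3.5), (2,5), (4,5).
By the shoelace formula its area is 2.50.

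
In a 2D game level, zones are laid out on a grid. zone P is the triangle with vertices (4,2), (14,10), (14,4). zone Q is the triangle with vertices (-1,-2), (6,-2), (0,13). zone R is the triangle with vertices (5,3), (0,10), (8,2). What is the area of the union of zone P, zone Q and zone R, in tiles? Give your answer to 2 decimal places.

88.04

By inclusion–exclusion:
Individual areas: |zone P| = 30, |zone Q| = 52.5, |zone R| = 8.
|zone P∩zone Q| = 0.0337.
|zone P∩zone R| = 1.3399.
|zone Q∩zone R| = 1.0909.
|zone P∩zone Q∩zone R| = 0.
|zone P ∪ zone Q ∪ zone R| = 90.5 − 2.4644 + 0 = 88.04.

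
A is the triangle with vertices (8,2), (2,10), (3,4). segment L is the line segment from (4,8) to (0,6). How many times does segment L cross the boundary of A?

2

The segment meets the boundary at (2.462,7.231), (3.636,7.818).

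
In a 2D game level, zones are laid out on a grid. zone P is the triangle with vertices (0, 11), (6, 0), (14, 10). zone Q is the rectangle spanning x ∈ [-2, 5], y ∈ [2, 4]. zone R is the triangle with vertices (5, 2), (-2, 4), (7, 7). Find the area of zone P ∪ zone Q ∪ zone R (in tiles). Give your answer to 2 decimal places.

By inclusion–exclusion:
Individual areas: |zone P| = 74, |zone Q| = 14, |zone R| = 19.5.
|zone P∩zone Q| = 1.2727.
|zone P∩zone R| = 8.9974.
|zone Q∩zone R| = 7.
|zone P∩zone Q∩zone R| = 1.2713.
|zone P ∪ zone Q ∪ zone R| = 107.5 − 17.2702 + 1.2713 = 91.50.

91.50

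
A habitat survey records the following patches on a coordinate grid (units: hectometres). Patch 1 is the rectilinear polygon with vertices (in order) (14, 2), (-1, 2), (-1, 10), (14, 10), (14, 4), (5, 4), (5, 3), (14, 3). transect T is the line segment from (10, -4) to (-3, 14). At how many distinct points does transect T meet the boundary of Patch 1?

The segment meets the boundary at (-0.111,10), (5.667,2).

2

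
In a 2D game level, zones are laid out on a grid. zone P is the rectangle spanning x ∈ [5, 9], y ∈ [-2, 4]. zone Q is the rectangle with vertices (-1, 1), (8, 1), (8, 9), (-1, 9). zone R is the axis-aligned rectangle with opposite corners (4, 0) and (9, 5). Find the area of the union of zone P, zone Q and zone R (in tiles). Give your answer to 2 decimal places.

89.00

By inclusion–exclusion:
Individual areas: |zone P| = 24, |zone Q| = 72, |zone R| = 25.
|zone P∩zone Q|: x∈[5,8], y∈[1,4] → 3·3 = 9.
|zone P∩zone R|: x∈[5,9], y∈[0,4] → 4·4 = 16.
|zone Q∩zone R|: x∈[4,8], y∈[1,5] → 4·4 = 16.
|zone P∩zone Q∩zone R| = 9.
|zone P ∪ zone Q ∪ zone R| = 121 − 41 + 9 = 89.00.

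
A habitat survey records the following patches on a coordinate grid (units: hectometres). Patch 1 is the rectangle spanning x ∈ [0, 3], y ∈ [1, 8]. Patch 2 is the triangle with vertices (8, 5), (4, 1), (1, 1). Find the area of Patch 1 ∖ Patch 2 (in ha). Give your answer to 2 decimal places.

19.86

|Patch 1| = 21, |Patch 1∩Patch 2| = 1.1429.
|Patch 1 ∖ Patch 2| = |Patch 1| − |Patch 1∩Patch 2| = 21 − 1.1429 = 19.86.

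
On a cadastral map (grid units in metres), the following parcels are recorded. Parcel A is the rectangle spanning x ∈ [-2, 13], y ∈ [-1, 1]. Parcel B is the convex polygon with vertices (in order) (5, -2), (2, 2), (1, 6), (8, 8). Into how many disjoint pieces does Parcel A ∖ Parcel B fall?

2

Parcel A ∖ Parcel B splits into 2 disjoint pieces (area 14.8, area 11).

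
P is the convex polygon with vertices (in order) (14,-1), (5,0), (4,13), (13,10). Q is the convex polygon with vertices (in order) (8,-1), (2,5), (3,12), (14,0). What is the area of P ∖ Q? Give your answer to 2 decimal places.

|P| = 106, |P∩Q| = 48.5067.
|P ∖ Q| = |P| − |P∩Q| = 106 − 48.5067 = 57.49.

57.49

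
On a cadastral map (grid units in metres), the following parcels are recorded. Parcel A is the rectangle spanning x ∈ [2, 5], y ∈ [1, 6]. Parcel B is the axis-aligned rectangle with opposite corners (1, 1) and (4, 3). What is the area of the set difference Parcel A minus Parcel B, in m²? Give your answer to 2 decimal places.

|Parcel A∩Parcel B|: x∈[2,4], y∈[1,3] → 2·2 = 4.
|Parcel A| = 15.
|Parcel A ∖ Parcel B| = |Parcel A| − |Parcel A∩Parcel B| = 15 − 4 = 11.00.

11.00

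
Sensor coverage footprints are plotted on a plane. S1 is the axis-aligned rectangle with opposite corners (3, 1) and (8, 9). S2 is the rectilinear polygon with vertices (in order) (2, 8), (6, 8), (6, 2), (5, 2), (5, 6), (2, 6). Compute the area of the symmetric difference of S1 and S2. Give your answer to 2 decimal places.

32.00

|S1| = 40, |S2| = 12, |S1∩S2| = 10.
|S1 △ S2| = |S1| + |S2| − 2·|S1∩S2| = 40 + 12 − 20 = 32.00.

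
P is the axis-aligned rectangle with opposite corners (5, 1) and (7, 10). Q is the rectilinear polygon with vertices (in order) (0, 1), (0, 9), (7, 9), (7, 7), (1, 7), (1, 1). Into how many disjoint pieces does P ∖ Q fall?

P ∖ Q splits into 2 disjoint pieces (area 12, area 2).

2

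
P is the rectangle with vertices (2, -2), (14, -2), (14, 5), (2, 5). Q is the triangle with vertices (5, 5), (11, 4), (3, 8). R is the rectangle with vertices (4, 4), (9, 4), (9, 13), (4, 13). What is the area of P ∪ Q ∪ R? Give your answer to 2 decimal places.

124.50

By inclusion–exclusion:
Individual areas: |P| = 84, |Q| = 8, |R| = 45.
|P∩Q| = 2.
|P∩R|: x∈[4,9], y∈[4,5] → 5·1 = 5.
|Q∩R| = 6.8333.
|P∩Q∩R| = 1.3333.
|P ∪ Q ∪ R| = 137 − 13.8333 + 1.3333 = 124.50.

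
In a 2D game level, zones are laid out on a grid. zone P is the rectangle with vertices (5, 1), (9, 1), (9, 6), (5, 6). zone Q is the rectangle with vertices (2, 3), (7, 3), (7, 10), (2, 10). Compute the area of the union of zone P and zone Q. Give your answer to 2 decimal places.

By inclusion–exclusion:
Individual areas: |zone P| = 20, |zone Q| = 35.
|zone P∩zone Q|: x∈[5,7], y∈[3,6] → 2·3 = 6.
|zone P ∪ zone Q| = 55 − 6 = 49.00.

49.00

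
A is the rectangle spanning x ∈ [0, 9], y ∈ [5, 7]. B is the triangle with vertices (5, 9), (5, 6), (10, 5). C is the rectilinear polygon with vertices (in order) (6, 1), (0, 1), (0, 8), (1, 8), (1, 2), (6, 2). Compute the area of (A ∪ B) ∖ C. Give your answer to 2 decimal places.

|A ∪ B| = 20.8.
|(A ∪ B) ∩ C| = 2.
|(A ∪ B) ∖ C| = 20.8 − 2 = 18.80.

18.80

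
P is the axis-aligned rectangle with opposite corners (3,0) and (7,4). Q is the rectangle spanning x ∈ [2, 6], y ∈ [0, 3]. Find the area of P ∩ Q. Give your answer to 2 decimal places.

9.00

|P∩Q|: x∈[3,6], y∈[0,3] → 3·3 = 9.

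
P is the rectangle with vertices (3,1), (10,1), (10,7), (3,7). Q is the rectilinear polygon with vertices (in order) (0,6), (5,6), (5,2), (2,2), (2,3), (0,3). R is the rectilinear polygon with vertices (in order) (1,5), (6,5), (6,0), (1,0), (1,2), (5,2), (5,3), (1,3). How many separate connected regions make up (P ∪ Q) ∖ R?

(P ∪ Q) ∖ R splits into 2 disjoint pieces (area 35, area 3).

2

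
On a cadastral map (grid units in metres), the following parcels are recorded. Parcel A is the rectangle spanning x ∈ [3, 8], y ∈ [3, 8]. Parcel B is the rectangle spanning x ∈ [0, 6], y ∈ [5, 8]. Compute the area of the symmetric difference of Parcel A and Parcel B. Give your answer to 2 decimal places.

25.00

|Parcel A∩Parcel B|: x∈[3,6], y∈[5,8] → 3·3 = 9.
|Parcel A △ Parcel B| = |Parcel A| + |Parcel B| − 2·|Parcel A∩Parcel B| = 25 + 18 − 18 = 25.00.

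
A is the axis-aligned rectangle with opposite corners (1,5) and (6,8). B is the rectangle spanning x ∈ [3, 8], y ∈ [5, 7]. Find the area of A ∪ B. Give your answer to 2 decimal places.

19.00

By inclusion–exclusion:
Individual areas: |A| = 15, |B| = 10.
|A∩B|: x∈[3,6], y∈[5,7] → 3·2 = 6.
|A ∪ B| = 25 − 6 = 19.00.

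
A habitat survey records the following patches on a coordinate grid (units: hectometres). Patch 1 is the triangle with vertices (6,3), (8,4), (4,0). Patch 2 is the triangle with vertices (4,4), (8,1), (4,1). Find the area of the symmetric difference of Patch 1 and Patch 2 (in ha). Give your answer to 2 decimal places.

|Patch 1| = 2, |Patch 2| = 6, |Patch 1∩Patch 2| = 0.8492.
|Patch 1 △ Patch 2| = |Patch 1| + |Patch 2| − 2·|Patch 1∩Patch 2| = 2 + 6 − 1.6984 = 6.30.

6.30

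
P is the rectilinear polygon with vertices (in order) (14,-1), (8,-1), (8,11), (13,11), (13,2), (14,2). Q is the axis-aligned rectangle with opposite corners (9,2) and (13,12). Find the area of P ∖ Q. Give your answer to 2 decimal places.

27.00

|P| = 63, |P∩Q| = 36.
|P ∖ Q| = |P| − |P∩Q| = 63 − 36 = 27.00.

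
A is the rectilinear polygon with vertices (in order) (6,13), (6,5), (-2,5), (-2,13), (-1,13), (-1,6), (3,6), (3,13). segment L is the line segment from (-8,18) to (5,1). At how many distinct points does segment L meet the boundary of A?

4

The segment meets the boundary at (1.176,6), (-1,8.846), (-2,10.154), (1.941,5).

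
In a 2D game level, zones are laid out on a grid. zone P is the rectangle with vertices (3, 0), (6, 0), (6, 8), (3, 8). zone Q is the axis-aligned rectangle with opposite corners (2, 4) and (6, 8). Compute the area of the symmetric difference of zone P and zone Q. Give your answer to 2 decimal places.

|zone P∩zone Q|: x∈[3,6], y∈[4,8] → 3·4 = 12.
|zone P △ zone Q| = |zone P| + |zone Q| − 2·|zone P∩zone Q| = 24 + 16 − 24 = 16.00.

16.00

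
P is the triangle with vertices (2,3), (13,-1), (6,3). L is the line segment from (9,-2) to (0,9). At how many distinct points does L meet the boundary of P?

2

The segment meets the boundary at (4.909,3), (6.141,1.494).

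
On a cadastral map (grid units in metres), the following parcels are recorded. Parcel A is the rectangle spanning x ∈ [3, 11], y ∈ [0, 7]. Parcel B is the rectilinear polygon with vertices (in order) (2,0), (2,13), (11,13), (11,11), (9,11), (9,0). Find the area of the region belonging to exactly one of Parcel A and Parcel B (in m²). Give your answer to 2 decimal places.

67.00

|Parcel A| = 56, |Parcel B| = 95, |Parcel A∩Parcel B| = 42.
|Parcel A △ Parcel B| = |Parcel A| + |Parcel B| − 2·|Parcel A∩Parcel B| = 56 + 95 − 84 = 67.00.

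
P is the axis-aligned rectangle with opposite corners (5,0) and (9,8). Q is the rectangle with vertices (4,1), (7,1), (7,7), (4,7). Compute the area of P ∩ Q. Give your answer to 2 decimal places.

12.00

|P∩Q|: x∈[5,7], y∈[1,7] → 2·6 = 12.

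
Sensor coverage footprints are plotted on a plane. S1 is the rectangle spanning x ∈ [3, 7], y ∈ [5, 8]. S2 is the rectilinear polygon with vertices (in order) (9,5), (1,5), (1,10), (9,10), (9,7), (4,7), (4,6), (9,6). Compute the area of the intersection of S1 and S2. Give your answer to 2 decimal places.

9.00

The intersection is the polygon with vertices (7,5), (3,5), (3,8), (7,8), (7,7), (4,7), (4,6), (7,6).
By the shoelace formula its area is 9.00.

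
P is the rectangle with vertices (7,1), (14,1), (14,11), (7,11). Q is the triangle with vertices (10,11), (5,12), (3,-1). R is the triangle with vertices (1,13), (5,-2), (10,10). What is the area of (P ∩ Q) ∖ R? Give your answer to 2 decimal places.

1.26

|P ∩ Q| = 7.7143.
|(P ∩ Q) ∩ R| = 6.4585.
|(P ∩ Q) ∖ R| = 7.7143 − 6.4585 = 1.26.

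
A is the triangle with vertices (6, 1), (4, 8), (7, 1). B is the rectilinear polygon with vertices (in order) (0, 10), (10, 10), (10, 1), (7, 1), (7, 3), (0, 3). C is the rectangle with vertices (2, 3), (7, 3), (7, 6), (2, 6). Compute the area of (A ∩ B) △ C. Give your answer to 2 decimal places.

|A ∩ B| = 1.7857.
|(A ∩ B) ∩ C| = 1.5.
|(A ∩ B) △ C| = 1.7857 + 15 − 3 = 13.79.

13.79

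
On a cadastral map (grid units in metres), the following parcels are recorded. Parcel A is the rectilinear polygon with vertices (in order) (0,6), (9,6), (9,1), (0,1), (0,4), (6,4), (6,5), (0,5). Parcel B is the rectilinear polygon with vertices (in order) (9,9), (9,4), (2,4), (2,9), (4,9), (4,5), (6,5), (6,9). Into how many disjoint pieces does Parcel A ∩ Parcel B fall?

Parcel A ∩ Parcel B splits into 2 disjoint pieces (area 2, area 6).

2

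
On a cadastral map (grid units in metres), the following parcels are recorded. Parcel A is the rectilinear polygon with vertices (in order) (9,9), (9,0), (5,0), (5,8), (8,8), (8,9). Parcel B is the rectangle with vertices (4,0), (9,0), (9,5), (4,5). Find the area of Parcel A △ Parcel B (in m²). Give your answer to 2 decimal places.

18.00

|Parcel A| = 33, |Parcel B| = 25, |Parcel A∩Parcel B| = 20.
|Parcel A △ Parcel B| = |Parcel A| + |Parcel B| − 2·|Parcel A∩Parcel B| = 33 + 25 − 40 = 18.00.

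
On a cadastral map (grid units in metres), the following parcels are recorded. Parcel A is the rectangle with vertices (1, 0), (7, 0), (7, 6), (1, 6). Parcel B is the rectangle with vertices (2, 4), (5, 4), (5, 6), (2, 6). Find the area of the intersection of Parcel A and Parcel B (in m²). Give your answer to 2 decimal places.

6.00

|Parcel A∩Parcel B|: x∈[2,5], y∈[4,6] → 3·2 = 6.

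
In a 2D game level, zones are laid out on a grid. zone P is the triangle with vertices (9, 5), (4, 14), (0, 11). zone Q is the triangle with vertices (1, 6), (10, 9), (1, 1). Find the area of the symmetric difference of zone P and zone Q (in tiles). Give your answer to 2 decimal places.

43.48

|zone P| = 25.5, |zone Q| = 22.5, |zone P∩zone Q| = 2.2599.
|zone P △ zone Q| = |zone P| + |zone Q| − 2·|zone P∩zone Q| = 25.5 + 22.5 − 4.5198 = 43.48.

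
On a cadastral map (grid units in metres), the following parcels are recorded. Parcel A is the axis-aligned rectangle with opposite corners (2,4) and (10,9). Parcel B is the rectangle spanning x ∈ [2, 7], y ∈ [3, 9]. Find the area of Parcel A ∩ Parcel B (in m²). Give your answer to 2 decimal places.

|Parcel A∩Parcel B|: x∈[2,7], y∈[4,9] → 5·5 = 25.

25.00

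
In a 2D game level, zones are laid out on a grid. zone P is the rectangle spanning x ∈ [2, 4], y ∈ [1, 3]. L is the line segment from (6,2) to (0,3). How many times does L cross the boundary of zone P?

2

The segment meets the boundary at (2,2.667), (4,2.333).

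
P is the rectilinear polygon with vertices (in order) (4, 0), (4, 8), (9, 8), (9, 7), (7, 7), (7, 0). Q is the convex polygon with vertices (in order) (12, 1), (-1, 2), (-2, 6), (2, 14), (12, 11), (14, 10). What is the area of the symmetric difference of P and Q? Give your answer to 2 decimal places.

|P| = 26, |Q| = 151.5, |P∩Q| = 21.5.
|P △ Q| = |P| + |Q| − 2·|P∩Q| = 26 + 151.5 − 43 = 134.50.

134.50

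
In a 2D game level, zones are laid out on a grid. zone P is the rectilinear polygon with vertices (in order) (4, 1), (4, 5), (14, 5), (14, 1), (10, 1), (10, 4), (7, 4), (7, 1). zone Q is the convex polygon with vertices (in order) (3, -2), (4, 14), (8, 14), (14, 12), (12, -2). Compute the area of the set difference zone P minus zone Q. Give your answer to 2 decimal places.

|zone P| = 31, |zone P∩zone Q| = 25.8571.
|zone P ∖ zone Q| = |zone P| − |zone P∩zone Q| = 31 − 25.8571 = 5.14.

5.14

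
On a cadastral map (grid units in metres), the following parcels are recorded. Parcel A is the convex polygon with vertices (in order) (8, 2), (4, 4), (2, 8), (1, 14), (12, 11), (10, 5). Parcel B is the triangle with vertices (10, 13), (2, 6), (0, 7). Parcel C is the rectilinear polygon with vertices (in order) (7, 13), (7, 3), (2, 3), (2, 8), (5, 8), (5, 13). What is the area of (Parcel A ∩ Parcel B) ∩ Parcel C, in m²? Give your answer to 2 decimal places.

3.79

|Parcel A ∩ Parcel B| = 7.8169.
|(Parcel A ∩ Parcel B) ∩ Parcel C| = 3.79.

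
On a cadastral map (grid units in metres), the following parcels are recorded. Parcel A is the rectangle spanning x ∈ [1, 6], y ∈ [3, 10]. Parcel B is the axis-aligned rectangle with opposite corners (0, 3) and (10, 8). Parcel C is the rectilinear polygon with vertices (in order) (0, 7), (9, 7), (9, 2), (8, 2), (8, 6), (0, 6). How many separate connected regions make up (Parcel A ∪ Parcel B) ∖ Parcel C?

2

(Parcel A ∪ Parcel B) ∖ Parcel C splits into 2 disjoint pieces (area 24, area 24).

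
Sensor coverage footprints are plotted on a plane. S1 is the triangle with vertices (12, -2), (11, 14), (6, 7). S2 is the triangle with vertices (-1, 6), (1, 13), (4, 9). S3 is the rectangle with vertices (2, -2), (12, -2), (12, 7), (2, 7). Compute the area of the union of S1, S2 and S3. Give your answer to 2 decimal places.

By inclusion–exclusion:
Individual areas: |S1| = 43.5, |S2| = 14.5, |S3| = 90.
|S1∩S2| = 0.
|S1∩S3| = 24.4688.
|S2∩S3| = 0.
|S1∩S2∩S3| = 0.
|S1 ∪ S2 ∪ S3| = 148 − 24.4688 + 0 = 123.53.

123.53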